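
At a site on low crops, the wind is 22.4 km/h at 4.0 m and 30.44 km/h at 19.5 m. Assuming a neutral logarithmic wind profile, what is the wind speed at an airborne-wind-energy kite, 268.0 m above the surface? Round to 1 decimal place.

Log law: V ∝ ln(z/z₀). From the pair, with r = V₁/V₂ = 0.73587,
ln z₀ = (ln z₁ − r·ln z₂)/(1 − r) = (1.3863 − 0.73587×2.9704)/0.26413 = -3.0272 → z₀ = 0.04845 m
V₃ = V₁ · ln(z₃/z₀)/ln(z₁/z₀) = 22.4 × 8.6182/4.4135 = 43.7404 km/h

43.7 km/h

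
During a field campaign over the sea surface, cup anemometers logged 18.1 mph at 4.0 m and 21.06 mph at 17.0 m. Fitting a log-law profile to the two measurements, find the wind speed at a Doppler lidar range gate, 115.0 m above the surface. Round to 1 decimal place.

Log law: V ∝ ln(z/z₀). From the pair, with r = V₁/V₂ = 0.85945,
ln z₀ = (ln z₁ − r·ln z₂)/(1 − r) = (1.3863 − 0.85945×2.8332)/0.14055 = -7.4614 → z₀ = 0.0005748 m
V₃ = V₁ · ln(z₃/z₀)/ln(z₁/z₀) = 18.1 × 12.2064/8.8477 = 24.9709 mph

25.0 mph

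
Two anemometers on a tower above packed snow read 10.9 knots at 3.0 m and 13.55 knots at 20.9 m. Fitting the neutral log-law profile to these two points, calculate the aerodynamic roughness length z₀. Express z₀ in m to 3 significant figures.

Log law: V(z) ∝ ln(z/z₀). With r = V₁/V₂ = 10.9/13.55 = 0.80443,
r · ln(z₂/z₀) = ln(z₁/z₀) ⇒ ln z₀ = (ln z₁ − r·ln z₂)/(1 − r)
ln z₀ = (1.09861 − 0.80443×3.03975) / 0.19557 = -6.8857
z₀ = exp(-6.8857) = 0.001022 m

z₀ ≈ 0.00102 m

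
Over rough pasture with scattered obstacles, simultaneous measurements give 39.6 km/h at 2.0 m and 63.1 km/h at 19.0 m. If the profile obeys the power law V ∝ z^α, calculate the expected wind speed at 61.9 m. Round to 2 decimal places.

First find α: α = ln(V₂/V₁)/ln(z₂/z₁) = ln(63.1/39.6)/ln(19.0/2.0) = 0.46589/2.25129 = 0.2069
Extrapolate from 19.0 m to 61.9 m: V₃ = 63.1 × (61.9/19.0)^0.2069 = 63.1 × 1.2769 = 80.5710 km/h

80.57 km/h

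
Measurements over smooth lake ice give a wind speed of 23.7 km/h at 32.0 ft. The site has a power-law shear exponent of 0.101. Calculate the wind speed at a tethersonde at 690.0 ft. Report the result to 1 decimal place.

32.3 km/h

Power-law profile: V₂ = V₁ · (z₂/z₁)^α
V₂ = 23.7 × (690.0/32.0)^0.101 = 23.7 × (21.5625)^0.101
    = 23.7 × 1.3637 = 32.3186 km/h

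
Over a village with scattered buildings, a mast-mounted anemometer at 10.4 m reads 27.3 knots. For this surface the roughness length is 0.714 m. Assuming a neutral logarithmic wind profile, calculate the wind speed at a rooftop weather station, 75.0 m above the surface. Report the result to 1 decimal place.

47.4 knots

Log law: V(z) ∝ ln(z/z₀), so V₂/V₁ = ln(z₂/z₀) / ln(z₁/z₀).
ln(75.0/0.714) = 4.6544, ln(10.4/0.714) = 2.6787
V₂ = 27.3 × 4.6544/2.6787 = 27.3 × 1.7376 = 47.4354 knots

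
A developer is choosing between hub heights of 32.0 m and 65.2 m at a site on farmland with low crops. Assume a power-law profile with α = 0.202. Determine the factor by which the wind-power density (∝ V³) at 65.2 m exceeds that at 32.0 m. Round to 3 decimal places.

Speed ratio: V_B/V_A = (z_B/z_A)^α = (65.2/32.0)^0.202 = (2.0375)^0.202 = 1.15462
Power-density ratio: P_B/P_A = (V_B/V_A)³ = (1.15462)³ = 1.53926

1.539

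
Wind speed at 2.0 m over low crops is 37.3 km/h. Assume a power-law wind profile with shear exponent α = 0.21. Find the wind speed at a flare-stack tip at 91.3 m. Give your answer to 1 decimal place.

83.2 km/h

Power-law profile: V₂ = V₁ · (z₂/z₁)^α
V₂ = 37.3 × (91.3/2.0)^0.21 = 37.3 × (45.6500)^0.21
    = 37.3 × 2.2309 = 83.2130 km/h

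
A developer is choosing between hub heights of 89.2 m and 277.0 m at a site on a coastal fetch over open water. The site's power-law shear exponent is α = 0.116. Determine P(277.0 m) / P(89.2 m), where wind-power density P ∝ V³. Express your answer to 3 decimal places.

1.483

Speed ratio: V_B/V_A = (z_B/z_A)^α = (277.0/89.2)^0.116 = (3.1054)^0.116 = 1.14047
Power-density ratio: P_B/P_A = (V_B/V_A)³ = (1.14047)³ = 1.48339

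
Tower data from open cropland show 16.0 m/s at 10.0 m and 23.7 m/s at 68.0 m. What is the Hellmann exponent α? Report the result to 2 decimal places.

Power law: V₂/V₁ = (z₂/z₁)^α ⇒ α = ln(V₂/V₁) / ln(z₂/z₁)
α = ln(23.7/16.0) / ln(68.0/10.0) = ln(1.4812) / ln(6.8000)
  = 0.39289 / 1.91692 = 0.20496

α ≈ 0.20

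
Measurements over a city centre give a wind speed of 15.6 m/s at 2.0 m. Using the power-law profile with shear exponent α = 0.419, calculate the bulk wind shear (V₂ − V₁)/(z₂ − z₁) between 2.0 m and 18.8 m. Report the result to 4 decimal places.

Power law: V₂ = V₁ · (z₂/z₁)^α = 15.6 × (9.4000)^0.419 = 39.8901 m/s
ΔV/Δz = (39.8901 − 15.6)/(18.8 − 2.0) = 24.2901/16.8000 = 1.44584 m/s/m

1.4458 m/s/m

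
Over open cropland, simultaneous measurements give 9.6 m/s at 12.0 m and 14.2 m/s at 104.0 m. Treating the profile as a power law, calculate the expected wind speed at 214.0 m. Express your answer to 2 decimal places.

First find α: α = ln(V₂/V₁)/ln(z₂/z₁) = ln(14.2/9.6)/ln(104.0/12.0) = 0.39148/2.15948 = 0.1813
Extrapolate from 104.0 m to 214.0 m: V₃ = 14.2 × (214.0/104.0)^0.1813 = 14.2 × 1.1398 = 16.1845 m/s

16.18 m/s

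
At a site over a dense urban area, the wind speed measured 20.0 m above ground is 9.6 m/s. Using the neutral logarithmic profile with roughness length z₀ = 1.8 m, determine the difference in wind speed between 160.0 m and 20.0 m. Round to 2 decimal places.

8.29 m/s

Log law: V₂ = V₁ · ln(z₂/z₀)/ln(z₁/z₀) = 9.6 × 4.4874/2.4079 = 17.8903 m/s
ΔV = 17.8903 − 9.6 = 8.2903 m/s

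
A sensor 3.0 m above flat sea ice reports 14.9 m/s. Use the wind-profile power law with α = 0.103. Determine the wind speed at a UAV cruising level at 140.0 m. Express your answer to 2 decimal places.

22.14 m/s

Power-law profile: V₂ = V₁ · (z₂/z₁)^α
V₂ = 14.9 × (140.0/3.0)^0.103 = 14.9 × (46.6667)^0.103
    = 14.9 × 1.4856 = 22.1357 m/s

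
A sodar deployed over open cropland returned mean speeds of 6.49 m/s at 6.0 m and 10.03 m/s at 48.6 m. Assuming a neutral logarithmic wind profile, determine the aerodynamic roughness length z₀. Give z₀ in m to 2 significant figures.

Log law: V(z) ∝ ln(z/z₀). With r = V₁/V₂ = 6.49/10.03 = 0.64706,
r · ln(z₂/z₀) = ln(z₁/z₀) ⇒ ln z₀ = (ln z₁ − r·ln z₂)/(1 − r)
ln z₀ = (1.79176 − 0.64706×3.88362) / 0.35294 = -2.0433
z₀ = exp(-2.0433) = 0.1296 m

z₀ ≈ 0.13 m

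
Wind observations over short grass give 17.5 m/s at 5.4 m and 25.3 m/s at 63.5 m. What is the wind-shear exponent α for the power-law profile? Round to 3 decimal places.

Power law: V₂/V₁ = (z₂/z₁)^α ⇒ α = ln(V₂/V₁) / ln(z₂/z₁)
α = ln(25.3/17.5) / ln(63.5/5.4) = ln(1.4457) / ln(11.7593)
  = 0.36860 / 2.46464 = 0.14956

α ≈ 0.150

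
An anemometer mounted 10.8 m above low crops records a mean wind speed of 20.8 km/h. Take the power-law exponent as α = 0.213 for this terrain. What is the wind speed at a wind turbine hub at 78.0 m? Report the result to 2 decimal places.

Power-law profile: V₂ = V₁ · (z₂/z₁)^α
V₂ = 20.8 × (78.0/10.8)^0.213 = 20.8 × (7.2222)^0.213
    = 20.8 × 1.5237 = 31.6928 km/h

31.69 km/h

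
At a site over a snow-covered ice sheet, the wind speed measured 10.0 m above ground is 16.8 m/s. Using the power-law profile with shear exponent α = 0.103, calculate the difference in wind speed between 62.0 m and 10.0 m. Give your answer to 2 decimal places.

3.47 m/s

Power law: V₂ = V₁ · (z₂/z₁)^α = 16.8 × (6.2000)^0.103 = 20.2734 m/s
ΔV = 20.2734 − 16.8 = 3.4734 m/s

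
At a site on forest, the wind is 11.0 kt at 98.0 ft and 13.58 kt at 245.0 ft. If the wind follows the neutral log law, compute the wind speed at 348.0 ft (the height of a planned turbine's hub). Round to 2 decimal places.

14.57 kt

Log law: V ∝ ln(z/z₀). From the pair, with r = V₁/V₂ = 0.81001,
ln z₀ = (ln z₁ − r·ln z₂)/(1 − r) = (4.5850 − 0.81001×5.5013)/0.18999 = 0.6783 → z₀ = 1.971 ft
V₃ = V₁ · ln(z₃/z₀)/ln(z₁/z₀) = 11.0 × 5.1739/3.9067 = 14.5682 kt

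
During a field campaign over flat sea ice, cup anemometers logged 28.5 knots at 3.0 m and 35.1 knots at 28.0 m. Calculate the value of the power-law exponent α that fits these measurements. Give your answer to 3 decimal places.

Power law: V₂/V₁ = (z₂/z₁)^α ⇒ α = ln(V₂/V₁) / ln(z₂/z₁)
α = ln(35.1/28.5) / ln(28.0/3.0) = ln(1.2316) / ln(9.3333)
  = 0.20830 / 2.23359 = 0.09326

α ≈ 0.093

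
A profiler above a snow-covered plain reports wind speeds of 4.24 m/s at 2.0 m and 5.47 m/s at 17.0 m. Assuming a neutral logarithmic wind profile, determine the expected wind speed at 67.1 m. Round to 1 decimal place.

Log law: V ∝ ln(z/z₀). From the pair, with r = V₁/V₂ = 0.77514,
ln z₀ = (ln z₁ − r·ln z₂)/(1 − r) = (0.6931 − 0.77514×2.8332)/0.22486 = -6.6840 → z₀ = 0.001251 m
V₃ = V₁ · ln(z₃/z₀)/ln(z₁/z₀) = 4.24 × 10.8902/7.3771 = 6.2591 m/s

6.3 m/s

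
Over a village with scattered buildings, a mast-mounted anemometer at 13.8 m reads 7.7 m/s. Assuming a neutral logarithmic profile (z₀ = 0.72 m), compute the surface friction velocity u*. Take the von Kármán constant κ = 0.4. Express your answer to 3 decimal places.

u* ≈ 1.043 m/s

Log law: V(z) = (u*/κ) · ln(z/z₀) ⇒ u* = κ · V / ln(z/z₀)
u* = 0.4 × 7.7 / ln(13.8/0.72) = 0.4 × 7.7 / 2.9532
   = 3.0800 / 2.9532 = 1.0429 m/s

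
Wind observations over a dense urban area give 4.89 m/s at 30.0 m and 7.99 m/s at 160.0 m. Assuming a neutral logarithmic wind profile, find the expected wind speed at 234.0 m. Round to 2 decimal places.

8.69 m/s

Log law: V ∝ ln(z/z₀). From the pair, with r = V₁/V₂ = 0.61202,
ln z₀ = (ln z₁ − r·ln z₂)/(1 − r) = (3.4012 − 0.61202×5.0752)/0.38798 = 0.7606 → z₀ = 2.140 m
V₃ = V₁ · ln(z₃/z₀)/ln(z₁/z₀) = 4.89 × 4.6947/2.6406 = 8.6940 m/s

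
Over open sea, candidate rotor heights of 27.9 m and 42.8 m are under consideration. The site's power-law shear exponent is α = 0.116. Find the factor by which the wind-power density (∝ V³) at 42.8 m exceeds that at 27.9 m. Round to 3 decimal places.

Speed ratio: V_B/V_A = (z_B/z_A)^α = (42.8/27.9)^0.116 = (1.5341)^0.116 = 1.05089
Power-density ratio: P_B/P_A = (V_B/V_A)³ = (1.05089)³ = 1.16057

1.161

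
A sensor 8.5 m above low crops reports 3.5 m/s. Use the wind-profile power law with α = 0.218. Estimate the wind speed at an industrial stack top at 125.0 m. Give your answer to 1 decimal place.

6.3 m/s

Power-law profile: V₂ = V₁ · (z₂/z₁)^α
V₂ = 3.5 × (125.0/8.5)^0.218 = 3.5 × (14.7059)^0.218
    = 3.5 × 1.7969 = 6.2890 m/s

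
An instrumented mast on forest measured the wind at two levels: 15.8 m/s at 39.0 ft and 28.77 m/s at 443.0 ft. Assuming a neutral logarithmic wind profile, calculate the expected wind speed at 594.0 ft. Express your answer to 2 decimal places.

30.34 m/s

Log law: V ∝ ln(z/z₀). From the pair, with r = V₁/V₂ = 0.54918,
ln z₀ = (ln z₁ − r·ln z₂)/(1 − r) = (3.6636 − 0.54918×6.0936)/0.45082 = 0.7033 → z₀ = 2.020 ft
V₃ = V₁ · ln(z₃/z₀)/ln(z₁/z₀) = 15.8 × 5.6835/2.9602 = 30.3355 m/s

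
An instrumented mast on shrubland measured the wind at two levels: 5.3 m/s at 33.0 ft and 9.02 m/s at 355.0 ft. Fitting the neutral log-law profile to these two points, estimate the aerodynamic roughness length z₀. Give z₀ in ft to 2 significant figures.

z₀ ≈ 1.1 ft

Log law: V(z) ∝ ln(z/z₀). With r = V₁/V₂ = 5.3/9.02 = 0.58758,
r · ln(z₂/z₀) = ln(z₁/z₀) ⇒ ln z₀ = (ln z₁ − r·ln z₂)/(1 − r)
ln z₀ = (3.49651 − 0.58758×5.87212) / 0.41242 = 0.1119
z₀ = exp(0.1119) = 1.118 ft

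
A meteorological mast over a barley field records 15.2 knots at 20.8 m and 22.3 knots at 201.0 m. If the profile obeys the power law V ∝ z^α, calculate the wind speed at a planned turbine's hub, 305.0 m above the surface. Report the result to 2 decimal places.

First find α: α = ln(V₂/V₁)/ln(z₂/z₁) = ln(22.3/15.2)/ln(201.0/20.8) = 0.38329/2.26835 = 0.1690
Extrapolate from 201.0 m to 305.0 m: V₃ = 22.3 × (305.0/201.0)^0.1690 = 22.3 × 1.0730 = 23.9280 knots

23.93 knots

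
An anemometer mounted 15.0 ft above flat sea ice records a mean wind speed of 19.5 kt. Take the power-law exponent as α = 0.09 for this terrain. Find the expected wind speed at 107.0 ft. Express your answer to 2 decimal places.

23.27 kt

Power-law profile: V₂ = V₁ · (z₂/z₁)^α
V₂ = 19.5 × (107.0/15.0)^0.09 = 19.5 × (7.1333)^0.09
    = 19.5 × 1.1934 = 23.2719 kt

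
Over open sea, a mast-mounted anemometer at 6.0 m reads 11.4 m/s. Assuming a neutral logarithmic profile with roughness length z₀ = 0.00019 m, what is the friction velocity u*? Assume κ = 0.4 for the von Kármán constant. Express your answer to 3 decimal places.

u* ≈ 0.440 m/s

Log law: V(z) = (u*/κ) · ln(z/z₀) ⇒ u* = κ · V / ln(z/z₀)
u* = 0.4 × 11.4 / ln(6.0/0.00019) = 0.4 × 11.4 / 10.3602
   = 4.5600 / 10.3602 = 0.4401 m/s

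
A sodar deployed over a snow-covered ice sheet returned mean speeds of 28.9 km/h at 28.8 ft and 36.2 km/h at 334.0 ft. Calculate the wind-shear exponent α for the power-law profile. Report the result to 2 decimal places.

α ≈ 0.09

Power law: V₂/V₁ = (z₂/z₁)^α ⇒ α = ln(V₂/V₁) / ln(z₂/z₁)
α = ln(36.2/28.9) / ln(334.0/28.8) = ln(1.2526) / ln(11.5972)
  = 0.22522 / 2.45077 = 0.09190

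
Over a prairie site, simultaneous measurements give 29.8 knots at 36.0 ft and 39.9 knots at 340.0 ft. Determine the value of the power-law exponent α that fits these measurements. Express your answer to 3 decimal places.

Power law: V₂/V₁ = (z₂/z₁)^α ⇒ α = ln(V₂/V₁) / ln(z₂/z₁)
α = ln(39.9/29.8) / ln(340.0/36.0) = ln(1.3389) / ln(9.4444)
  = 0.29187 / 2.24543 = 0.12998

α ≈ 0.130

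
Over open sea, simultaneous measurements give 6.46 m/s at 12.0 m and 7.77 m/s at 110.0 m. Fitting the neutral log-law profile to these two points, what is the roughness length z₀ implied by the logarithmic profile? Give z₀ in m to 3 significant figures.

z₀ ≈ 0.000216 m

Log law: V(z) ∝ ln(z/z₀). With r = V₁/V₂ = 6.46/7.77 = 0.83140,
r · ln(z₂/z₀) = ln(z₁/z₀) ⇒ ln z₀ = (ln z₁ − r·ln z₂)/(1 − r)
ln z₀ = (2.48491 − 0.83140×4.70048) / 0.16860 = -8.4407
z₀ = exp(-8.4407) = 0.0002159 m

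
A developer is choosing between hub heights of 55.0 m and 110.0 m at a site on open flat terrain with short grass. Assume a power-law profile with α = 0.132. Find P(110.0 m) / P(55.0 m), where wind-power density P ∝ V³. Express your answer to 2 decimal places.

Speed ratio: V_B/V_A = (z_B/z_A)^α = (110.0/55.0)^0.132 = (2.0000)^0.132 = 1.09581
Power-density ratio: P_B/P_A = (V_B/V_A)³ = (1.09581)³ = 1.31585

1.32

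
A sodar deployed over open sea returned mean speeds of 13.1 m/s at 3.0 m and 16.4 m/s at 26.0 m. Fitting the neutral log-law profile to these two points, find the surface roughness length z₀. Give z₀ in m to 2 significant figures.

z₀ ≈ 0.00057 m

Log law: V(z) ∝ ln(z/z₀). With r = V₁/V₂ = 13.1/16.4 = 0.79878,
r · ln(z₂/z₀) = ln(z₁/z₀) ⇒ ln z₀ = (ln z₁ − r·ln z₂)/(1 − r)
ln z₀ = (1.09861 − 0.79878×3.25810) / 0.20122 = -7.4739
z₀ = exp(-7.4739) = 0.0005677 m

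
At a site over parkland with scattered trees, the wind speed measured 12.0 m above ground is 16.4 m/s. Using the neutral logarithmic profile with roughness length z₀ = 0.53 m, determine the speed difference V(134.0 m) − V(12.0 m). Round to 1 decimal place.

Log law: V₂ = V₁ · ln(z₂/z₀)/ln(z₁/z₀) = 16.4 × 5.5327/3.1198 = 29.0842 m/s
ΔV = 29.0842 − 16.4 = 12.6842 m/s

12.7 m/s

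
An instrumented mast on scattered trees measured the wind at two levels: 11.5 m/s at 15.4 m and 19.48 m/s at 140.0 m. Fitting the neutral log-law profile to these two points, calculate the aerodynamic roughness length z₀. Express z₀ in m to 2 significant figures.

z₀ ≈ 0.64 m

Log law: V(z) ∝ ln(z/z₀). With r = V₁/V₂ = 11.5/19.48 = 0.59035,
r · ln(z₂/z₀) = ln(z₁/z₀) ⇒ ln z₀ = (ln z₁ − r·ln z₂)/(1 − r)
ln z₀ = (2.73437 − 0.59035×4.94164) / 0.40965 = -0.4465
z₀ = exp(-0.4465) = 0.6398 m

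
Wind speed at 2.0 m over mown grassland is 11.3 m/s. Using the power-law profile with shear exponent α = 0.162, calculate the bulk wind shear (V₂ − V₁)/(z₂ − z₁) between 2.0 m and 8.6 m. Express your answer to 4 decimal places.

0.4564 m/s/m

Power law: V₂ = V₁ · (z₂/z₁)^α = 11.3 × (4.3000)^0.162 = 14.3120 m/s
ΔV/Δz = (14.3120 − 11.3)/(8.6 − 2.0) = 3.0120/6.6000 = 0.45636 m/s/m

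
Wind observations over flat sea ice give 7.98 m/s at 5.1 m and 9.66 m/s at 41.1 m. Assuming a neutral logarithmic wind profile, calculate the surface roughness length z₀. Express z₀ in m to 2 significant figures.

Log law: V(z) ∝ ln(z/z₀). With r = V₁/V₂ = 7.98/9.66 = 0.82609,
r · ln(z₂/z₀) = ln(z₁/z₀) ⇒ ln z₀ = (ln z₁ − r·ln z₂)/(1 − r)
ln z₀ = (1.62924 − 0.82609×3.71601) / 0.17391 = -8.2829
z₀ = exp(-8.2829) = 0.0002528 m

z₀ ≈ 0.00025 m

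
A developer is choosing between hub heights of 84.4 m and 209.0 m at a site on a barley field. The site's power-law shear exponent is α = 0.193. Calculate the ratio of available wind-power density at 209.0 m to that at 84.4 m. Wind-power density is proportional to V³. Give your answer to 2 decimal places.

Speed ratio: V_B/V_A = (z_B/z_A)^α = (209.0/84.4)^0.193 = (2.4763)^0.193 = 1.19125
Power-density ratio: P_B/P_A = (V_B/V_A)³ = (1.19125)³ = 1.69049

1.69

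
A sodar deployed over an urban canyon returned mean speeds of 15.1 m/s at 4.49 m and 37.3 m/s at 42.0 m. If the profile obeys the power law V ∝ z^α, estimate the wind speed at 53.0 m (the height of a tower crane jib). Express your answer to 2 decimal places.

40.98 m/s

First find α: α = ln(V₂/V₁)/ln(z₂/z₁) = ln(37.3/15.1)/ln(42.0/4.49) = 0.90430/2.23582 = 0.4045
Extrapolate from 42.0 m to 53.0 m: V₃ = 37.3 × (53.0/42.0)^0.4045 = 37.3 × 1.0987 = 40.9798 m/s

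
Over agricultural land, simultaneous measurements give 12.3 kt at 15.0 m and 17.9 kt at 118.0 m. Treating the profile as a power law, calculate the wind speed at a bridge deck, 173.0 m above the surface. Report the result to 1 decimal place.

19.2 kt

First find α: α = ln(V₂/V₁)/ln(z₂/z₁) = ln(17.9/12.3)/ln(118.0/15.0) = 0.37520/2.06263 = 0.1819
Extrapolate from 118.0 m to 173.0 m: V₃ = 17.9 × (173.0/118.0)^0.1819 = 17.9 × 1.0721 = 19.1902 kt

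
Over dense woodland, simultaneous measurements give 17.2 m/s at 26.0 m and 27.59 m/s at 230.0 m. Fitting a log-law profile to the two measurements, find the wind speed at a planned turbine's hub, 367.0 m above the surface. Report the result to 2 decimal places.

29.82 m/s

Log law: V ∝ ln(z/z₀). From the pair, with r = V₁/V₂ = 0.62341,
ln z₀ = (ln z₁ − r·ln z₂)/(1 − r) = (3.2581 − 0.62341×5.4381)/0.37659 = -0.3507 → z₀ = 0.7042 m
V₃ = V₁ · ln(z₃/z₀)/ln(z₁/z₀) = 17.2 × 6.2561/3.6088 = 29.8171 m/s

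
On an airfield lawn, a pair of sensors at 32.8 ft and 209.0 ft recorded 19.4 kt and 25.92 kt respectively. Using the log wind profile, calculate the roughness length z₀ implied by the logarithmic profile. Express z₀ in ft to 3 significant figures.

z₀ ≈ 0.133 ft

Log law: V(z) ∝ ln(z/z₀). With r = V₁/V₂ = 19.4/25.92 = 0.74846,
r · ln(z₂/z₀) = ln(z₁/z₀) ⇒ ln z₀ = (ln z₁ − r·ln z₂)/(1 − r)
ln z₀ = (3.49043 − 0.74846×5.34233) / 0.25154 = -2.0198
z₀ = exp(-2.0198) = 0.1327 ft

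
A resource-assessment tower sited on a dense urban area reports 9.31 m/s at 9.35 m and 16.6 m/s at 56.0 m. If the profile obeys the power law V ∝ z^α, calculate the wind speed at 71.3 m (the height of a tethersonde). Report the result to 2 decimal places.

17.95 m/s

First find α: α = ln(V₂/V₁)/ln(z₂/z₁) = ln(16.6/9.31)/ln(56.0/9.35) = 0.57831/1.78998 = 0.3231
Extrapolate from 56.0 m to 71.3 m: V₃ = 16.6 × (71.3/56.0)^0.3231 = 16.6 × 1.0812 = 17.9473 m/s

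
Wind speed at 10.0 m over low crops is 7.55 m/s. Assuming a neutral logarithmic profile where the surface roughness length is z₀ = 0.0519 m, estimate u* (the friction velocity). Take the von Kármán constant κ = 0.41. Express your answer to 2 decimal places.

u* ≈ 0.59 m/s

Log law: V(z) = (u*/κ) · ln(z/z₀) ⇒ u* = κ · V / ln(z/z₀)
u* = 0.41 × 7.55 / ln(10.0/0.0519) = 0.41 × 7.55 / 5.2610
   = 3.0955 / 5.2610 = 0.5884 m/s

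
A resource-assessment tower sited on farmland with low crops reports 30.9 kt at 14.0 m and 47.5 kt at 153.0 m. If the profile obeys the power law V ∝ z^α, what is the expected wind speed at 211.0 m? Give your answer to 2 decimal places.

First find α: α = ln(V₂/V₁)/ln(z₂/z₁) = ln(47.5/30.9)/ln(153.0/14.0) = 0.42997/2.39138 = 0.1798
Extrapolate from 153.0 m to 211.0 m: V₃ = 47.5 × (211.0/153.0)^0.1798 = 47.5 × 1.0595 = 50.3260 kt

50.33 kt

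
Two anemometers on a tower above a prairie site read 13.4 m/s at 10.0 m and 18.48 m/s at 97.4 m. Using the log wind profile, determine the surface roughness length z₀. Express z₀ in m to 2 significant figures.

z₀ ≈ 0.025 m

Log law: V(z) ∝ ln(z/z₀). With r = V₁/V₂ = 13.4/18.48 = 0.72511,
r · ln(z₂/z₀) = ln(z₁/z₀) ⇒ ln z₀ = (ln z₁ − r·ln z₂)/(1 − r)
ln z₀ = (2.30259 − 0.72511×4.57883) / 0.27489 = -3.7017
z₀ = exp(-3.7017) = 0.02468 m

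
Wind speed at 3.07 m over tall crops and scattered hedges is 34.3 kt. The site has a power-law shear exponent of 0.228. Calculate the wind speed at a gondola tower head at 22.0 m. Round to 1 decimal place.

53.7 kt

Power-law profile: V₂ = V₁ · (z₂/z₁)^α
V₂ = 34.3 × (22.0/3.07)^0.228 = 34.3 × (7.1661)^0.228
    = 34.3 × 1.5668 = 53.7402 kt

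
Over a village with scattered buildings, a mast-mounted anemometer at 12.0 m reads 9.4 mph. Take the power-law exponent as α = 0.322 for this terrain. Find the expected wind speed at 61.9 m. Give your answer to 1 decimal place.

Power-law profile: V₂ = V₁ · (z₂/z₁)^α
V₂ = 9.4 × (61.9/12.0)^0.322 = 9.4 × (5.1583)^0.322
    = 9.4 × 1.6960 = 15.9425 mph

15.9 mph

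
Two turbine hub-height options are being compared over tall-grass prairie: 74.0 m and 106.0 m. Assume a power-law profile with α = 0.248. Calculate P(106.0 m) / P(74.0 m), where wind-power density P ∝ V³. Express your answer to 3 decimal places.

1.307

Speed ratio: V_B/V_A = (z_B/z_A)^α = (106.0/74.0)^0.248 = (1.4324)^0.248 = 1.09322
Power-density ratio: P_B/P_A = (V_B/V_A)³ = (1.09322)³ = 1.30653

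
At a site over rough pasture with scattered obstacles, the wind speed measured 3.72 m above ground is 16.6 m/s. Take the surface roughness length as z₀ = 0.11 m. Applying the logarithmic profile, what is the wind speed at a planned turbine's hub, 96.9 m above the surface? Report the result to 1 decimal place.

32.0 m/s

Log law: V(z) ∝ ln(z/z₀), so V₂/V₁ = ln(z₂/z₀) / ln(z₁/z₀).
ln(96.9/0.11) = 6.7810, ln(3.72/0.11) = 3.5210
V₂ = 16.6 × 6.7810/3.5210 = 16.6 × 1.9259 = 31.9693 m/s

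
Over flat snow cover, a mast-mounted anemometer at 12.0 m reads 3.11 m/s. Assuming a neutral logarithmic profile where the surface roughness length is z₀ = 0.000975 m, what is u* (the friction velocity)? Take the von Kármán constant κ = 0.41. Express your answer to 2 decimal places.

u* ≈ 0.14 m/s

Log law: V(z) = (u*/κ) · ln(z/z₀) ⇒ u* = κ · V / ln(z/z₀)
u* = 0.41 × 3.11 / ln(12.0/0.000975) = 0.41 × 3.11 / 9.4180
   = 1.2751 / 9.4180 = 0.1354 m/s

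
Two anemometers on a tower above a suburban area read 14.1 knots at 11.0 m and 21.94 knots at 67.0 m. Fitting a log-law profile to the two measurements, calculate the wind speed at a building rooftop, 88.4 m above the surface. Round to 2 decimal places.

Log law: V ∝ ln(z/z₀). From the pair, with r = V₁/V₂ = 0.64266,
ln z₀ = (ln z₁ − r·ln z₂)/(1 − r) = (2.3979 − 0.64266×4.2047)/0.35734 = -0.8516 → z₀ = 0.4267 m
V₃ = V₁ · ln(z₃/z₀)/ln(z₁/z₀) = 14.1 × 5.3334/3.2495 = 23.1427 knots

23.14 knots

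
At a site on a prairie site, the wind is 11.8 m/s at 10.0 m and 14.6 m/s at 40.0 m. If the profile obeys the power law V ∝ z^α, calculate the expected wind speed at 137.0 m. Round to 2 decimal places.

First find α: α = ln(V₂/V₁)/ln(z₂/z₁) = ln(14.6/11.8)/ln(40.0/10.0) = 0.21292/1.38629 = 0.1536
Extrapolate from 40.0 m to 137.0 m: V₃ = 14.6 × (137.0/40.0)^0.1536 = 14.6 × 1.2081 = 17.6389 m/s

17.64 m/s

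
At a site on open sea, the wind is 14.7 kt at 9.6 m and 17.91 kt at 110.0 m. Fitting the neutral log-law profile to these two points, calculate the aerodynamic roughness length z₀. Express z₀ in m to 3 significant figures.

Log law: V(z) ∝ ln(z/z₀). With r = V₁/V₂ = 14.7/17.91 = 0.82077,
r · ln(z₂/z₀) = ln(z₁/z₀) ⇒ ln z₀ = (ln z₁ − r·ln z₂)/(1 − r)
ln z₀ = (2.26176 − 0.82077×4.70048) / 0.17923 = -8.9062
z₀ = exp(-8.9062) = 0.0001355 m

z₀ ≈ 0.000136 m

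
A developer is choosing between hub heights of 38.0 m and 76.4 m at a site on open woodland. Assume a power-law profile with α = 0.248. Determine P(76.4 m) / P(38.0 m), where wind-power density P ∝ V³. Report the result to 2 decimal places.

Speed ratio: V_B/V_A = (z_B/z_A)^α = (76.4/38.0)^0.248 = (2.0105)^0.248 = 1.18911
Power-density ratio: P_B/P_A = (V_B/V_A)³ = (1.18911)³ = 1.68137

1.68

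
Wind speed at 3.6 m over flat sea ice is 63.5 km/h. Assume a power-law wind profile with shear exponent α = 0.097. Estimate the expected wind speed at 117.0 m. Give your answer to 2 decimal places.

89.01 km/h

Power-law profile: V₂ = V₁ · (z₂/z₁)^α
V₂ = 63.5 × (117.0/3.6)^0.097 = 63.5 × (32.5000)^0.097
    = 63.5 × 1.4017 = 89.0075 km/h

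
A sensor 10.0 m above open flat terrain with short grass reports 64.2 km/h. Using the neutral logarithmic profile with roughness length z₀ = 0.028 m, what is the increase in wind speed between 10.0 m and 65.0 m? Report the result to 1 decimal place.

20.4 km/h

Log law: V₂ = V₁ · ln(z₂/z₀)/ln(z₁/z₀) = 64.2 × 7.7499/5.8781 = 84.6435 km/h
ΔV = 84.6435 − 64.2 = 20.4435 km/h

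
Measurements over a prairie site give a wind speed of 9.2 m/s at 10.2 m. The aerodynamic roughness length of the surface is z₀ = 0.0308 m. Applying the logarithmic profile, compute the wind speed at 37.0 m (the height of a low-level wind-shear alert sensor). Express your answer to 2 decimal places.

11.24 m/s

Log law: V(z) ∝ ln(z/z₀), so V₂/V₁ = ln(z₂/z₀) / ln(z₁/z₀).
ln(37.0/0.0308) = 7.0912, ln(10.2/0.0308) = 5.8026
V₂ = 9.2 × 7.0912/5.8026 = 9.2 × 1.2221 = 11.2429 m/s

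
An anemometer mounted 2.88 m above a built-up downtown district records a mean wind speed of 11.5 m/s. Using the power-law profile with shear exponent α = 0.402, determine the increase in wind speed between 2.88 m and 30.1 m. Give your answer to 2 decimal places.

Power law: V₂ = V₁ · (z₂/z₁)^α = 11.5 × (10.4514)^0.402 = 29.5397 m/s
ΔV = 29.5397 − 11.5 = 18.0397 m/s

18.04 m/s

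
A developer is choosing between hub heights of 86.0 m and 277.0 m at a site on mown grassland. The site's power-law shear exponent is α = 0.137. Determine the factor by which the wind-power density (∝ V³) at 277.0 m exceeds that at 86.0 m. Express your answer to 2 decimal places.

1.62

Speed ratio: V_B/V_A = (z_B/z_A)^α = (277.0/86.0)^0.137 = (3.2209)^0.137 = 1.17380
Power-density ratio: P_B/P_A = (V_B/V_A)³ = (1.17380)³ = 1.61726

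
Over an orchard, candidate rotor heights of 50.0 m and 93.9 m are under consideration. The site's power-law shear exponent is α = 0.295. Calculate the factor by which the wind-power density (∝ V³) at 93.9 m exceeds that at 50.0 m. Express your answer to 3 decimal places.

1.747

Speed ratio: V_B/V_A = (z_B/z_A)^α = (93.9/50.0)^0.295 = (1.8780)^0.295 = 1.20432
Power-density ratio: P_B/P_A = (V_B/V_A)³ = (1.20432)³ = 1.74671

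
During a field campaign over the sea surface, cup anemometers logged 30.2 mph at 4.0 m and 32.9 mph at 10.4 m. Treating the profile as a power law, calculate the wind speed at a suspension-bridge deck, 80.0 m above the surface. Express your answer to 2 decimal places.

39.50 mph

First find α: α = ln(V₂/V₁)/ln(z₂/z₁) = ln(32.9/30.2)/ln(10.4/4.0) = 0.08563/0.95551 = 0.0896
Extrapolate from 10.4 m to 80.0 m: V₃ = 32.9 × (80.0/10.4)^0.0896 = 32.9 × 1.2006 = 39.5005 mph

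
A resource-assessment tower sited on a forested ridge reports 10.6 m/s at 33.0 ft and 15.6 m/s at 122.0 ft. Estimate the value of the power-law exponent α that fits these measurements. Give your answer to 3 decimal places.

α ≈ 0.296

Power law: V₂/V₁ = (z₂/z₁)^α ⇒ α = ln(V₂/V₁) / ln(z₂/z₁)
α = ln(15.6/10.6) / ln(122.0/33.0) = ln(1.4717) / ln(3.6970)
  = 0.38642 / 1.30751 = 0.29554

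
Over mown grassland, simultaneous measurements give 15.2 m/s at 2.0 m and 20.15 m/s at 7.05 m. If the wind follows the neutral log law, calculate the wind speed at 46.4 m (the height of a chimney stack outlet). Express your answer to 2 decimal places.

27.55 m/s

Log law: V ∝ ln(z/z₀). From the pair, with r = V₁/V₂ = 0.75434,
ln z₀ = (ln z₁ − r·ln z₂)/(1 − r) = (0.6931 − 0.75434×1.9530)/0.24566 = -3.1756 → z₀ = 0.04177 m
V₃ = V₁ · ln(z₃/z₀)/ln(z₁/z₀) = 15.2 × 7.0129/3.8687 = 27.5532 m/s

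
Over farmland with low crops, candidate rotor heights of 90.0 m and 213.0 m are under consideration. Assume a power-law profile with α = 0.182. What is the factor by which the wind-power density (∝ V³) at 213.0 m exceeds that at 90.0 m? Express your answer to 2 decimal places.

Speed ratio: V_B/V_A = (z_B/z_A)^α = (213.0/90.0)^0.182 = (2.3667)^0.182 = 1.16975
Power-density ratio: P_B/P_A = (V_B/V_A)³ = (1.16975)³ = 1.60059

1.60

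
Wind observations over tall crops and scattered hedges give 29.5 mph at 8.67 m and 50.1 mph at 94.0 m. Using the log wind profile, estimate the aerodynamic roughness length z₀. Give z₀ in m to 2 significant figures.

Log law: V(z) ∝ ln(z/z₀). With r = V₁/V₂ = 29.5/50.1 = 0.58882,
r · ln(z₂/z₀) = ln(z₁/z₀) ⇒ ln z₀ = (ln z₁ − r·ln z₂)/(1 − r)
ln z₀ = (2.15987 − 0.58882×4.54329) / 0.41118 = -1.2533
z₀ = exp(-1.2533) = 0.2856 m

z₀ ≈ 0.29 m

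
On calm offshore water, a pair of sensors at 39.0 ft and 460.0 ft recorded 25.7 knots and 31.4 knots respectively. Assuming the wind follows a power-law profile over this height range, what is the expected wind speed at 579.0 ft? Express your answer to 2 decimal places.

First find α: α = ln(V₂/V₁)/ln(z₂/z₁) = ln(31.4/25.7)/ln(460.0/39.0) = 0.20032/2.46766 = 0.0812
Extrapolate from 460.0 ft to 579.0 ft: V₃ = 31.4 × (579.0/460.0)^0.0812 = 31.4 × 1.0189 = 31.9920 knots

31.99 knots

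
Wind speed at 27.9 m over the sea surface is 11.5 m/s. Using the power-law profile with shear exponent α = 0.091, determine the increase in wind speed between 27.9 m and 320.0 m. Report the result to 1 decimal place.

2.9 m/s

Power law: V₂ = V₁ · (z₂/z₁)^α = 11.5 × (11.4695)^0.091 = 14.3587 m/s
ΔV = 14.3587 − 11.5 = 2.8587 m/s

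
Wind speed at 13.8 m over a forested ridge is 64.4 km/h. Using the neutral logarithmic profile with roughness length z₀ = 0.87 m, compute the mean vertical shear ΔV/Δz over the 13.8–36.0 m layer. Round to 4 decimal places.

1.0064 km/h/m

Log law: V₂ = V₁ · ln(z₂/z₀)/ln(z₁/z₀) = 64.4 × 3.7228/2.7639 = 86.7414 km/h
ΔV/Δz = (86.7414 − 64.4)/(36.0 − 13.8) = 22.3414/22.2000 = 1.00637 km/h/m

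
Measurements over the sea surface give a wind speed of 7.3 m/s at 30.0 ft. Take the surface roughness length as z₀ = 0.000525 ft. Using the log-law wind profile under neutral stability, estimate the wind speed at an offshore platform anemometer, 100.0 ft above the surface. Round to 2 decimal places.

Log law: V(z) ∝ ln(z/z₀), so V₂/V₁ = ln(z₂/z₀) / ln(z₁/z₀).
ln(100.0/0.000525) = 12.1573, ln(30.0/0.000525) = 10.9533
V₂ = 7.3 × 12.1573/10.9533 = 7.3 × 1.1099 = 8.1024 m/s

8.10 m/s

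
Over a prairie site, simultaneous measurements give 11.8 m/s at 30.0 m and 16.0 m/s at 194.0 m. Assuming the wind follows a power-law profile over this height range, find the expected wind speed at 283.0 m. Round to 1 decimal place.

17.0 m/s

First find α: α = ln(V₂/V₁)/ln(z₂/z₁) = ln(16.0/11.8)/ln(194.0/30.0) = 0.30449/1.86666 = 0.1631
Extrapolate from 194.0 m to 283.0 m: V₃ = 16.0 × (283.0/194.0)^0.1631 = 16.0 × 1.0635 = 17.0165 m/s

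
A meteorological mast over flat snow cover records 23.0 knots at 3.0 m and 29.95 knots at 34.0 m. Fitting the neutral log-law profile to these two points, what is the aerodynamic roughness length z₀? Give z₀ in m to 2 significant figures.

Log law: V(z) ∝ ln(z/z₀). With r = V₁/V₂ = 23.0/29.95 = 0.76795,
r · ln(z₂/z₀) = ln(z₁/z₀) ⇒ ln z₀ = (ln z₁ − r·ln z₂)/(1 − r)
ln z₀ = (1.09861 − 0.76795×3.52636) / 0.23205 = -6.9357
z₀ = exp(-6.9357) = 0.0009725 m

z₀ ≈ 0.00097 m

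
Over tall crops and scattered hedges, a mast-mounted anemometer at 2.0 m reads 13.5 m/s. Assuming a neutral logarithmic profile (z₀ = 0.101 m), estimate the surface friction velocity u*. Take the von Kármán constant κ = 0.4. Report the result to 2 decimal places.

Log law: V(z) = (u*/κ) · ln(z/z₀) ⇒ u* = κ · V / ln(z/z₀)
u* = 0.4 × 13.5 / ln(2.0/0.101) = 0.4 × 13.5 / 2.9858
   = 5.4000 / 2.9858 = 1.8086 m/s

u* ≈ 1.81 m/s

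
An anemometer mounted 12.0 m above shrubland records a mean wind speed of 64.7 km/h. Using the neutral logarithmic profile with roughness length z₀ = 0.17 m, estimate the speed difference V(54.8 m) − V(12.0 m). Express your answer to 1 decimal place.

Log law: V₂ = V₁ · ln(z₂/z₀)/ln(z₁/z₀) = 64.7 × 5.7756/4.2569 = 87.7840 km/h
ΔV = 87.7840 − 64.7 = 23.0840 km/h

23.1 km/h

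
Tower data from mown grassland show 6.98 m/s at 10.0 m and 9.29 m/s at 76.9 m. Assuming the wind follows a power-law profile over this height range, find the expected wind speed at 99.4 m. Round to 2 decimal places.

First find α: α = ln(V₂/V₁)/ln(z₂/z₁) = ln(9.29/6.98)/ln(76.9/10.0) = 0.28589/2.03992 = 0.1401
Extrapolate from 76.9 m to 99.4 m: V₃ = 9.29 × (99.4/76.9)^0.1401 = 9.29 × 1.0366 = 9.6302 m/s

9.63 m/s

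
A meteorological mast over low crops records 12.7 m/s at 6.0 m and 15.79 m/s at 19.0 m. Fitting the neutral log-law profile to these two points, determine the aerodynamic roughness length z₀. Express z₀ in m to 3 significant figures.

Log law: V(z) ∝ ln(z/z₀). With r = V₁/V₂ = 12.7/15.79 = 0.80431,
r · ln(z₂/z₀) = ln(z₁/z₀) ⇒ ln z₀ = (ln z₁ − r·ln z₂)/(1 − r)
ln z₀ = (1.79176 − 0.80431×2.94444) / 0.19569 = -2.9458
z₀ = exp(-2.9458) = 0.05256 m

z₀ ≈ 0.0526 m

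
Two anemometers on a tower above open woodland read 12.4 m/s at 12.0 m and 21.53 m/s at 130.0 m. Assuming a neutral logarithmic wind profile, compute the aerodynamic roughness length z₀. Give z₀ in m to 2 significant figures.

z₀ ≈ 0.47 m

Log law: V(z) ∝ ln(z/z₀). With r = V₁/V₂ = 12.4/21.53 = 0.57594,
r · ln(z₂/z₀) = ln(z₁/z₀) ⇒ ln z₀ = (ln z₁ − r·ln z₂)/(1 − r)
ln z₀ = (2.48491 − 0.57594×4.86753) / 0.42406 = -0.7511
z₀ = exp(-0.7511) = 0.4719 m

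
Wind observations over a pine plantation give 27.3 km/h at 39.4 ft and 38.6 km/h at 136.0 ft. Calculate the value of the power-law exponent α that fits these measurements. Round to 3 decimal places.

α ≈ 0.280

Power law: V₂/V₁ = (z₂/z₁)^α ⇒ α = ln(V₂/V₁) / ln(z₂/z₁)
α = ln(38.6/27.3) / ln(136.0/39.4) = ln(1.4139) / ln(3.4518)
  = 0.34637 / 1.23889 = 0.27958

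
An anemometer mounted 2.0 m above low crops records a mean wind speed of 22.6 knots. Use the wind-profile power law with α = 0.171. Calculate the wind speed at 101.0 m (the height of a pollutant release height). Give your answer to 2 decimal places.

44.19 knots

Power-law profile: V₂ = V₁ · (z₂/z₁)^α
V₂ = 22.6 × (101.0/2.0)^0.171 = 22.6 × (50.5000)^0.171
    = 22.6 × 1.9555 = 44.1948 knots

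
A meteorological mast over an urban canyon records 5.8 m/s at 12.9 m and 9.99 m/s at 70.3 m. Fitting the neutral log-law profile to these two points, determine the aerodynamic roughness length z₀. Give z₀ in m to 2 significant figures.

Log law: V(z) ∝ ln(z/z₀). With r = V₁/V₂ = 5.8/9.99 = 0.58058,
r · ln(z₂/z₀) = ln(z₁/z₀) ⇒ ln z₀ = (ln z₁ − r·ln z₂)/(1 − r)
ln z₀ = (2.55723 − 0.58058×4.25277) / 0.41942 = 0.2102
z₀ = exp(0.2102) = 1.234 m

z₀ ≈ 1.2 m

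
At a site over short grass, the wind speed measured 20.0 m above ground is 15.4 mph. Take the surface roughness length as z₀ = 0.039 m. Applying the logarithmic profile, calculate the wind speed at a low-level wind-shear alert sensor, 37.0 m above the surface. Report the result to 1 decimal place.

16.9 mph

Log law: V(z) ∝ ln(z/z₀), so V₂/V₁ = ln(z₂/z₀) / ln(z₁/z₀).
ln(37.0/0.039) = 6.8551, ln(20.0/0.039) = 6.2399
V₂ = 15.4 × 6.8551/6.2399 = 15.4 × 1.0986 = 16.9183 mph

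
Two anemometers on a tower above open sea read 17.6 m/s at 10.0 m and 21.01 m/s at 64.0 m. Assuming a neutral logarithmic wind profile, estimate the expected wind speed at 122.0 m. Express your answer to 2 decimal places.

22.20 m/s

Log law: V ∝ ln(z/z₀). From the pair, with r = V₁/V₂ = 0.83770,
ln z₀ = (ln z₁ − r·ln z₂)/(1 − r) = (2.3026 − 0.83770×4.1589)/0.16230 = -7.2783 → z₀ = 0.0006904 m
V₃ = V₁ · ln(z₃/z₀)/ln(z₁/z₀) = 17.6 × 12.0823/9.5809 = 22.1951 m/s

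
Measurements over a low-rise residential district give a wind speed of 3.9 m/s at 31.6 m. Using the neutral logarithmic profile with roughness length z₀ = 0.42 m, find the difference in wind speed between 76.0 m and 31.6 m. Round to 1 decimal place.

0.8 m/s

Log law: V₂ = V₁ · ln(z₂/z₀)/ln(z₁/z₀) = 3.9 × 5.1982/4.3207 = 4.6921 m/s
ΔV = 4.6921 − 3.9 = 0.7921 m/s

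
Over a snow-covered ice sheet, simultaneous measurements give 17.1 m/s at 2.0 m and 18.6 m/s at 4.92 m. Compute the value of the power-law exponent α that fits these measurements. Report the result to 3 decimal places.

α ≈ 0.093

Power law: V₂/V₁ = (z₂/z₁)^α ⇒ α = ln(V₂/V₁) / ln(z₂/z₁)
α = ln(18.6/17.1) / ln(4.92/2.0) = ln(1.0877) / ln(2.4600)
  = 0.08408 / 0.90016 = 0.09341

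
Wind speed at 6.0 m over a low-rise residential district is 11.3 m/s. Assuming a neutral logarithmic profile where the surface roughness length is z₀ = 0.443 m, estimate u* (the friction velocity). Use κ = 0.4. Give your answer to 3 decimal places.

Log law: V(z) = (u*/κ) · ln(z/z₀) ⇒ u* = κ · V / ln(z/z₀)
u* = 0.4 × 11.3 / ln(6.0/0.443) = 0.4 × 11.3 / 2.6059
   = 4.5200 / 2.6059 = 1.7345 m/s

u* ≈ 1.734 m/s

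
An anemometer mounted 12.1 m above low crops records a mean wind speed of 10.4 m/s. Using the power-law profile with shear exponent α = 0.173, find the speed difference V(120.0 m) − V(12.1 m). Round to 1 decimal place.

Power law: V₂ = V₁ · (z₂/z₁)^α = 10.4 × (9.9174)^0.173 = 15.4671 m/s
ΔV = 15.4671 − 10.4 = 5.0671 m/s

5.1 m/s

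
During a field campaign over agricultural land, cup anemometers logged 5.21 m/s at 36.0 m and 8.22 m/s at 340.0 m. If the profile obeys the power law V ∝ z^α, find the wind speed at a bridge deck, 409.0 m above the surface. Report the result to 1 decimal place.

8.5 m/s

First find α: α = ln(V₂/V₁)/ln(z₂/z₁) = ln(8.22/5.21)/ln(340.0/36.0) = 0.45599/2.24543 = 0.2031
Extrapolate from 340.0 m to 409.0 m: V₃ = 8.22 × (409.0/340.0)^0.2031 = 8.22 × 1.0382 = 8.5343 m/s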